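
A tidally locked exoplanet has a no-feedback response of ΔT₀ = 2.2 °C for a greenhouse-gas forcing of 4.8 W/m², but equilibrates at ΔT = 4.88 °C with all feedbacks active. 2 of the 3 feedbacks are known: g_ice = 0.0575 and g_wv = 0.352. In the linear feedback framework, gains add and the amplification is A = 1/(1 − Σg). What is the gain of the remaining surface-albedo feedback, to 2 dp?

0.14

Amplification A = ΔT/ΔT₀ = 4.88/2.2 = 2.218.
Total gain g = 1 − 1/A = 1 − 1/2.218 = 0.5491.
Known gains sum to 0.0575 + 0.352 = 0.4095.
g_alb = 0.5491 − 0.4095 = 0.14.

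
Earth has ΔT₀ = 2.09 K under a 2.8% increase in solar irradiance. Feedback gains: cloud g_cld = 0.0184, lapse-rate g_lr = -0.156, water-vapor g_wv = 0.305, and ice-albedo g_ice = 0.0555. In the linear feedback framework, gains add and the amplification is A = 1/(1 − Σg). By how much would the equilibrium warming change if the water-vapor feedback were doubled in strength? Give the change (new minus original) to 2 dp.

Original: g = 0.2229, ΔT = 2.09/(1−0.2229) = 2.6895 K.
With doubled water-vapor: g' = 0.5279, ΔT' = 2.09/(1−0.5279) = 4.4270 K.
Change = 4.4270 − 2.6895 = 1.74 K.

1.74 K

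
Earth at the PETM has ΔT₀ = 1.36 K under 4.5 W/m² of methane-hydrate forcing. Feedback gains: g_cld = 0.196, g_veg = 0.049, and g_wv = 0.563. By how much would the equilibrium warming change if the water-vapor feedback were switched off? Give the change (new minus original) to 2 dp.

Original: g = 0.808, ΔT = 1.36/(1−0.808) = 7.0833 K.
Without water-vapor: g' = 0.245, ΔT' = 1.36/(1−0.245) = 1.8013 K.
Change = 1.8013 − 7.0833 = -5.28 K.

-5.28 K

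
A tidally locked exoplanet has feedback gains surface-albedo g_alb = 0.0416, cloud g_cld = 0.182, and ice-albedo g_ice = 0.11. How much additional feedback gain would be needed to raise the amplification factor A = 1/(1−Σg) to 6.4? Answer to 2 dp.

Current total gain = 0.3336.
Target gain for A = 6.4: g* = 1 − 1/6.4 = 0.8438.
Additional gain needed = 0.8438 − 0.3336 = 0.51.

0.51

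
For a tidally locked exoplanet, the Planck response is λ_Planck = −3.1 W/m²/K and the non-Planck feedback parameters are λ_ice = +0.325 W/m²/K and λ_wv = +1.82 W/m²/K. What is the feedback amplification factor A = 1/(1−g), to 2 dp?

Convert to gains: g_ice = 0.325/3.1 = 0.1048; g_wv = 1.82/3.1 = 0.5871.
Total gain g = 0.6919.
A = 1/(1 − 0.6919) = 3.25.

3.25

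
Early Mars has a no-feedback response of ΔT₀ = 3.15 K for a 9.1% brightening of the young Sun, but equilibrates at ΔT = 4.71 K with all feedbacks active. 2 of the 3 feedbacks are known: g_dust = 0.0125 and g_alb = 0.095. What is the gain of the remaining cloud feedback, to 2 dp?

0.22

Amplification A = ΔT/ΔT₀ = 4.71/3.15 = 1.495.
Total gain g = 1 − 1/A = 1 − 1/1.495 = 0.3311.
Known gains sum to 0.0125 + 0.095 = 0.1075.
g_cld = 0.3311 − 0.1075 = 0.22.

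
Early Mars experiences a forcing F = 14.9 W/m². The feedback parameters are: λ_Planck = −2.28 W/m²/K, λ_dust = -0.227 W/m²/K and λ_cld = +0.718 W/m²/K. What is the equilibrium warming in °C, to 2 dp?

Net feedback parameter λ = (−2.28) + (-0.227) + (+0.718) = -1.789 W/m²/K.
ΔT = −F/λ = −14.9/(-1.789) = 8.33 °C.

8.33 °C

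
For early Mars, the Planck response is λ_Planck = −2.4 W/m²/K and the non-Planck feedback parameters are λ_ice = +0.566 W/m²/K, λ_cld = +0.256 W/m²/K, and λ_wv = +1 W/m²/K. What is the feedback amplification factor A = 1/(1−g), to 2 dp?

Convert to gains: g_ice = 0.566/2.4 = 0.2358; g_cld = 0.256/2.4 = 0.1067; g_wv = 1/2.4 = 0.4167.
Total gain g = 0.7592.
A = 1/(1 − 0.7592) = 4.15.

4.15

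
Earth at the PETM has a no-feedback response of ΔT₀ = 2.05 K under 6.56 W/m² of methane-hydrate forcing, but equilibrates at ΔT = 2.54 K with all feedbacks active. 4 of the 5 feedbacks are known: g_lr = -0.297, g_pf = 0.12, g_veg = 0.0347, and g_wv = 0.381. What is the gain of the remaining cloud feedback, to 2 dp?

Amplification A = ΔT/ΔT₀ = 2.54/2.05 = 1.239.
Total gain g = 1 − 1/A = 1 − 1/1.239 = 0.1929.
Known gains sum to -0.297 + 0.12 + 0.0347 + 0.381 = 0.2387.
g_cld = 0.1929 − 0.2387 = -0.05.

-0.05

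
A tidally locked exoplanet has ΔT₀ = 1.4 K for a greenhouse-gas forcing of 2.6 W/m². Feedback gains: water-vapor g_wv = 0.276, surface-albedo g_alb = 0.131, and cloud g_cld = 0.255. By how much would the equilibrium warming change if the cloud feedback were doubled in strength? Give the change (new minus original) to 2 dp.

Original: g = 0.662, ΔT = 1.4/(1−0.662) = 4.1420 K.
With doubled cloud: g' = 0.917, ΔT' = 1.4/(1−0.917) = 16.8675 K.
Change = 16.8675 − 4.1420 = 12.73 K.

12.73 K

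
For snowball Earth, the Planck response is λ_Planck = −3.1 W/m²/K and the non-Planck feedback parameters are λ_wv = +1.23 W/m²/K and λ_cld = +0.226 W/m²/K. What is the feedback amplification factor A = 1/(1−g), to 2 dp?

Convert to gains: g_wv = 1.23/3.1 = 0.3968; g_cld = 0.226/3.1 = 0.0729.
Total gain g = 0.4697.
A = 1/(1 − 0.4697) = 1.89.

1.89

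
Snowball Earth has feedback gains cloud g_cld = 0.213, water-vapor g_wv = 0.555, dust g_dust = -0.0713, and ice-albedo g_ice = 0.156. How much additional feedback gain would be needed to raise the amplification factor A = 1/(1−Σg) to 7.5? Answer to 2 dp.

0.01

Current total gain = 0.8527.
Target gain for A = 7.5: g* = 1 − 1/7.5 = 0.8667.
Additional gain needed = 0.8667 − 0.8527 = 0.01.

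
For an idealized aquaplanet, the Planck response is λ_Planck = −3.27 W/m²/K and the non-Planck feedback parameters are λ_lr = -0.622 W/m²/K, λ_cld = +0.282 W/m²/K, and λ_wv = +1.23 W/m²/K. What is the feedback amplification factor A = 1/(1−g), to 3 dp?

Convert to gains: g_lr = -0.622/3.27 = -0.1902; g_cld = 0.282/3.27 = 0.08624; g_wv = 1.23/3.27 = 0.3761.
Total gain g = 0.27214.
A = 1/(1 − 0.27214) = 1.374.

1.374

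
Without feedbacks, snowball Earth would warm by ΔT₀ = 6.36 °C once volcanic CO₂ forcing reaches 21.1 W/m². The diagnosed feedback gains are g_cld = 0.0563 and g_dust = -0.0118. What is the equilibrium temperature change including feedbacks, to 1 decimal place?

Total gain g = 0.0563 − 0.0118 = 0.0445.
Amplification A = 1/(1 − 0.0445) = 1.047.
ΔT = 6.36 × 1.047 = 6.7 °C.

6.7 °C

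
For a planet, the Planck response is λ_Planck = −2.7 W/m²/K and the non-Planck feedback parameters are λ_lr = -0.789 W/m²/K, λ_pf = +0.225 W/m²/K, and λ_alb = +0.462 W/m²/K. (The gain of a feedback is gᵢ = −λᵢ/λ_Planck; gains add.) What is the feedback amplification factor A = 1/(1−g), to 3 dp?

0.964

Convert to gains: g_lr = -0.789/2.7 = -0.2922; g_pf = 0.225/2.7 = 0.08333; g_alb = 0.462/2.7 = 0.1711.
Total gain g = -0.03777.
A = 1/(1 + 0.03777) = 0.964.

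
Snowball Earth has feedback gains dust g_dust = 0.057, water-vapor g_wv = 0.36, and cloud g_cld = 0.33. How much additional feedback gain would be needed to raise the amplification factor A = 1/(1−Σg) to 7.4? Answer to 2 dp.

0.12

Current total gain = 0.747.
Target gain for A = 7.4: g* = 1 − 1/7.4 = 0.8649.
Additional gain needed = 0.8649 − 0.747 = 0.12.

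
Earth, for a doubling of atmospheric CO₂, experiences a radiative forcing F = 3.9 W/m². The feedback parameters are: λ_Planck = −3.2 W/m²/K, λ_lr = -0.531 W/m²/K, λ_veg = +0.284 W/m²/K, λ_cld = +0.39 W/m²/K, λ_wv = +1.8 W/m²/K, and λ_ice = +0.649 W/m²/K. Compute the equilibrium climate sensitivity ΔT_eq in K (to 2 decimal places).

6.41 K

Net feedback parameter λ = (−3.2) + (-0.531) + (+0.284) + (+0.39) + (+1.8) + (+0.649) = -0.608 W/m²/K.
ΔT = −F/λ = −3.9/(-0.608) = 6.41 K.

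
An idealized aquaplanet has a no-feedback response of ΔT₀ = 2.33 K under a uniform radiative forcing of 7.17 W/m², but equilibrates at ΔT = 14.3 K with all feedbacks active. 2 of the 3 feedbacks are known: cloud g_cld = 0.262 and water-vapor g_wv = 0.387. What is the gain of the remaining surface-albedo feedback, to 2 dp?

0.19

Amplification A = ΔT/ΔT₀ = 14.3/2.33 = 6.137.
Total gain g = 1 − 1/A = 1 − 1/6.137 = 0.8371.
Known gains sum to 0.262 + 0.387 = 0.649.
g_alb = 0.8371 − 0.649 = 0.19.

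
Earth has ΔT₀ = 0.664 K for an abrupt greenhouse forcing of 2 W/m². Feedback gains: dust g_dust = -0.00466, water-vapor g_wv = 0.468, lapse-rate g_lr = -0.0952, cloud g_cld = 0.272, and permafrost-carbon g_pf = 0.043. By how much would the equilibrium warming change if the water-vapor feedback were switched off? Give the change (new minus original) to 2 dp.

Original: g = 0.68314, ΔT = 0.664/(1−0.68314) = 2.0956 K.
Without water-vapor: g' = 0.21514, ΔT' = 0.664/(1−0.21514) = 0.8460 K.
Change = 0.8460 − 2.0956 = -1.25 K.

-1.25 K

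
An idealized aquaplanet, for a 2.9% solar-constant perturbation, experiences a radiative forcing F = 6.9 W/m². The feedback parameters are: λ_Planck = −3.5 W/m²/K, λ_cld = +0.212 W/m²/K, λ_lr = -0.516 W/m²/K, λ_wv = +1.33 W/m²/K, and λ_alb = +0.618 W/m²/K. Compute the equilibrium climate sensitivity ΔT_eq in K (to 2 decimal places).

Net feedback parameter λ = (−3.5) + (+0.212) + (-0.516) + (+1.33) + (+0.618) = -1.856 W/m²/K.
ΔT = −F/λ = −6.9/(-1.856) = 3.72 K.

3.72 K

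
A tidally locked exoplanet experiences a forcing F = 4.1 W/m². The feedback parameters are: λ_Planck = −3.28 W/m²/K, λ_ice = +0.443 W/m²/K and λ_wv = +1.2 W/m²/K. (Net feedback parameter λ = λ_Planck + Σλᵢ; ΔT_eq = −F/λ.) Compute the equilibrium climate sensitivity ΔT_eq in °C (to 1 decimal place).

2.5 °C

Net feedback parameter λ = (−3.28) + (+0.443) + (+1.2) = -1.637 W/m²/K.
ΔT = −F/λ = −4.1/(-1.637) = 2.5 °C.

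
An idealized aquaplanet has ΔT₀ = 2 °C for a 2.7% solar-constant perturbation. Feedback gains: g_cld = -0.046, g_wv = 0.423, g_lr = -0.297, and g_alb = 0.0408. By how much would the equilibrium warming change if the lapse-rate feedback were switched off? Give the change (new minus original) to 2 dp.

Original: g = 0.1208, ΔT = 2/(1−0.1208) = 2.2748 °C.
Without lapse-rate: g' = 0.4178, ΔT' = 2/(1−0.4178) = 3.4352 °C.
Change = 3.4352 − 2.2748 = 1.16 °C.

1.16 °C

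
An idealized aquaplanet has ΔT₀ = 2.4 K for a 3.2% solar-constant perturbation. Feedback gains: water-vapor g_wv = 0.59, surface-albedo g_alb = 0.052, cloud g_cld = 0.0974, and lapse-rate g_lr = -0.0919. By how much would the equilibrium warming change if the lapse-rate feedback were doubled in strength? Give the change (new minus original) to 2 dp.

Original: g = 0.6475, ΔT = 2.4/(1−0.6475) = 6.8085 K.
With doubled lapse-rate: g' = 0.5556, ΔT' = 2.4/(1−0.5556) = 5.4005 K.
Change = 5.4005 − 6.8085 = -1.41 K.

-1.41 K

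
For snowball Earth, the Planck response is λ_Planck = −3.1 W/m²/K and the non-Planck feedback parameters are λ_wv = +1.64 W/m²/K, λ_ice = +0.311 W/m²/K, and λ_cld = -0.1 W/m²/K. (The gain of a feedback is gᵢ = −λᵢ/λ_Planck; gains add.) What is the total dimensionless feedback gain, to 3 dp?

0.597

Convert to gains: g_wv = 1.64/3.1 = 0.529; g_ice = 0.311/3.1 = 0.1003; g_cld = -0.1/3.1 = -0.03226.
Total gain g = 0.59704.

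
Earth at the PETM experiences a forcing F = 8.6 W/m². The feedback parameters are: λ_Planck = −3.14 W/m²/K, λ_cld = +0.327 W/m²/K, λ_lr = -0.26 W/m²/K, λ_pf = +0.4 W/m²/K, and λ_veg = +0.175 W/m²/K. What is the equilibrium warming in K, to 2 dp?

3.44 K

Net feedback parameter λ = (−3.14) + (+0.327) + (-0.26) + (+0.4) + (+0.175) = -2.498 W/m²/K.
ΔT = −F/λ = −8.6/(-2.498) = 3.44 K.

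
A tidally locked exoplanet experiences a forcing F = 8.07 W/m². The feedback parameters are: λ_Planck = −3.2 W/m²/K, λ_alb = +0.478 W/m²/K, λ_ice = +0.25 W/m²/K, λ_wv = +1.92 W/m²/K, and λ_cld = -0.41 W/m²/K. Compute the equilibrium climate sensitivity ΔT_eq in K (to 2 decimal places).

8.39 K

Net feedback parameter λ = (−3.2) + (+0.478) + (+0.25) + (+1.92) + (-0.41) = -0.962 W/m²/K.
ΔT = −F/λ = −8.07/(-0.962) = 8.39 K.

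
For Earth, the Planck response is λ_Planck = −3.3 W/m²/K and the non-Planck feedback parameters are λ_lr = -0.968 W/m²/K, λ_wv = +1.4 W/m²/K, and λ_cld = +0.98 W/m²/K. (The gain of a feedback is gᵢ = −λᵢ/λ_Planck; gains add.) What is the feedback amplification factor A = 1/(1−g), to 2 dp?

1.75

Convert to gains: g_lr = -0.968/3.3 = -0.2933; g_wv = 1.4/3.3 = 0.4242; g_cld = 0.98/3.3 = 0.297.
Total gain g = 0.4279.
A = 1/(1 − 0.4279) = 1.75.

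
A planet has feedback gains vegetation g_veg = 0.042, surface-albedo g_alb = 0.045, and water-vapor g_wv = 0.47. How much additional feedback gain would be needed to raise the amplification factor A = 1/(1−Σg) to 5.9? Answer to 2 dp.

0.27

Current total gain = 0.557.
Target gain for A = 5.9: g* = 1 − 1/5.9 = 0.8305.
Additional gain needed = 0.8305 − 0.557 = 0.27.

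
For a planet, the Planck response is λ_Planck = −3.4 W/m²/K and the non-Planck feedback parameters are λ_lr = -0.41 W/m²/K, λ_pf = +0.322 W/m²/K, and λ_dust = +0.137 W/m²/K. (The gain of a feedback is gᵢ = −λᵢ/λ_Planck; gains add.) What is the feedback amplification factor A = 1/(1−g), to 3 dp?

1.015

Convert to gains: g_lr = -0.41/3.4 = -0.1206; g_pf = 0.322/3.4 = 0.09471; g_dust = 0.137/3.4 = 0.04029.
Total gain g = 0.0144.
A = 1/(1 − 0.0144) = 1.015.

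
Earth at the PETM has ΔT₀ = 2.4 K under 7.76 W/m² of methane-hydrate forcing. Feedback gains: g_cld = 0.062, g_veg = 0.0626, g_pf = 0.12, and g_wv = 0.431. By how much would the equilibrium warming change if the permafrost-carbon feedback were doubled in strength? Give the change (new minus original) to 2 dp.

4.34 K

Original: g = 0.6756, ΔT = 2.4/(1−0.6756) = 7.3983 K.
With doubled permafrost-carbon: g' = 0.7956, ΔT' = 2.4/(1−0.7956) = 11.7417 K.
Change = 11.7417 − 7.3983 = 4.34 K.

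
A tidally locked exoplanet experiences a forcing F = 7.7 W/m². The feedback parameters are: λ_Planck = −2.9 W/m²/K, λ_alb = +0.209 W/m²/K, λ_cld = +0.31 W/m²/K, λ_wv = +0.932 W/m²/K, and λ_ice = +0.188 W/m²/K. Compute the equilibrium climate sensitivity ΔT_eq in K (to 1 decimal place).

6.1 K

Net feedback parameter λ = (−2.9) + (+0.209) + (+0.31) + (+0.932) + (+0.188) = -1.261 W/m²/K.
ΔT = −F/λ = −7.7/(-1.261) = 6.1 K.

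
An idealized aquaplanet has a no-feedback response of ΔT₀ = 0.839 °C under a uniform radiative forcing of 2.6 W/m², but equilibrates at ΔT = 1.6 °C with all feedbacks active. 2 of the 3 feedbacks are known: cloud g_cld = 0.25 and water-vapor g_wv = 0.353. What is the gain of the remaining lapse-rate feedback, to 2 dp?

-0.13

Amplification A = ΔT/ΔT₀ = 1.6/0.839 = 1.907.
Total gain g = 1 − 1/A = 1 − 1/1.907 = 0.4756.
Known gains sum to 0.25 + 0.353 = 0.603.
g_lr = 0.4756 − 0.603 = -0.13.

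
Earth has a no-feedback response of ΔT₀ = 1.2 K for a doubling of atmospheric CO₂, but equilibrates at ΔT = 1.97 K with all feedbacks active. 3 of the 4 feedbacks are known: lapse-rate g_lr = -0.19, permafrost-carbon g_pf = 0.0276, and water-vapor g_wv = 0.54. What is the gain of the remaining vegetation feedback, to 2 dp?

0.01

Amplification A = ΔT/ΔT₀ = 1.97/1.2 = 1.642.
Total gain g = 1 − 1/A = 1 − 1/1.642 = 0.391.
Known gains sum to -0.19 + 0.0276 + 0.54 = 0.3776.
g_veg = 0.391 − 0.3776 = 0.01.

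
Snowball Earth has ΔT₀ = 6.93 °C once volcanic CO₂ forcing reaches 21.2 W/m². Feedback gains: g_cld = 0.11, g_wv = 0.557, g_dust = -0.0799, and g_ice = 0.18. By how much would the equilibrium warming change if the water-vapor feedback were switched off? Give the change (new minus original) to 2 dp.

-20.98 °C

Original: g = 0.7671, ΔT = 6.93/(1−0.7671) = 29.7553 °C.
Without water-vapor: g' = 0.2101, ΔT' = 6.93/(1−0.2101) = 8.7733 °C.
Change = 8.7733 − 29.7553 = -20.98 °C.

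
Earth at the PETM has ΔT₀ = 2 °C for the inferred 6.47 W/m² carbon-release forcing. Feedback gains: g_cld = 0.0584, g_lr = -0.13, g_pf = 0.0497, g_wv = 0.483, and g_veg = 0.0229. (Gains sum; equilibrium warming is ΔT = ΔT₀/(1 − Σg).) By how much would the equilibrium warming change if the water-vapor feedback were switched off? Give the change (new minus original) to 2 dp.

Original: g = 0.484, ΔT = 2/(1−0.484) = 3.8760 °C.
Without water-vapor: g' = 0.001, ΔT' = 2/(1−0.001) = 2.0020 °C.
Change = 2.0020 − 3.8760 = -1.87 °C.

-1.87 °C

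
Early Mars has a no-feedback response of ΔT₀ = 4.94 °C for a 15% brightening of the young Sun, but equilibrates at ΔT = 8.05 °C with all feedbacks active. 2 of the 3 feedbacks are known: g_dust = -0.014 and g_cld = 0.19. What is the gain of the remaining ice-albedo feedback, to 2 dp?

0.21

Amplification A = ΔT/ΔT₀ = 8.05/4.94 = 1.63.
Total gain g = 1 − 1/A = 1 − 1/1.63 = 0.3865.
Known gains sum to -0.014 + 0.19 = 0.176.
g_ice = 0.3865 − 0.176 = 0.21.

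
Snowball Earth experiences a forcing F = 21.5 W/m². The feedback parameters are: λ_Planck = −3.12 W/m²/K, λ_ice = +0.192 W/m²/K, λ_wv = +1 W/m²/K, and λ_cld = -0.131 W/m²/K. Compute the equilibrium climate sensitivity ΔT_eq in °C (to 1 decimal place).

Net feedback parameter λ = (−3.12) + (+0.192) + (+1) + (-0.131) = -2.059 W/m²/K.
ΔT = −F/λ = −21.5/(-2.059) = 10.4 °C.

10.4 °C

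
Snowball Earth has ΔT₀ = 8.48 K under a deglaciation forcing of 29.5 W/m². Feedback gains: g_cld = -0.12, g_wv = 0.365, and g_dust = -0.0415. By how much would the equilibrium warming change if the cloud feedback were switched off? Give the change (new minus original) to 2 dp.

Original: g = 0.2035, ΔT = 8.48/(1−0.2035) = 10.6466 K.
Without cloud: g' = 0.3235, ΔT' = 8.48/(1−0.3235) = 12.5351 K.
Change = 12.5351 − 10.6466 = 1.89 K.

1.89 K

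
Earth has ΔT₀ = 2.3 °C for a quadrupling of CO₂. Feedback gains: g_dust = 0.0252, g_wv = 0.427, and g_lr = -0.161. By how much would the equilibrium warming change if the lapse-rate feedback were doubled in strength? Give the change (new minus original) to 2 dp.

-0.60 °C

Original: g = 0.2912, ΔT = 2.3/(1−0.2912) = 3.2449 °C.
With doubled lapse-rate: g' = 0.1302, ΔT' = 2.3/(1−0.1302) = 2.6443 °C.
Change = 2.6443 − 3.2449 = -0.60 °C.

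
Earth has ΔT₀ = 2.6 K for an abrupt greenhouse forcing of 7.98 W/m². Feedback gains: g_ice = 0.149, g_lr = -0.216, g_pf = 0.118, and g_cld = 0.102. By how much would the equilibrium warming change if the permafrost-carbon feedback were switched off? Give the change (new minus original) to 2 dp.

Original: g = 0.153, ΔT = 2.6/(1−0.153) = 3.0697 K.
Without permafrost-carbon: g' = 0.035, ΔT' = 2.6/(1−0.035) = 2.6943 K.
Change = 2.6943 − 3.0697 = -0.38 K.

-0.38 K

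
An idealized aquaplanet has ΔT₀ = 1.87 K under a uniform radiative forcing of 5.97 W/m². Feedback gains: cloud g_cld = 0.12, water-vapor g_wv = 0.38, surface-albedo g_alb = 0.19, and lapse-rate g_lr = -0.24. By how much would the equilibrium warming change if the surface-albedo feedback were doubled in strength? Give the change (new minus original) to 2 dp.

Original: g = 0.45, ΔT = 1.87/(1−0.45) = 3.4000 K.
With doubled surface-albedo: g' = 0.64, ΔT' = 1.87/(1−0.64) = 5.1944 K.
Change = 5.1944 − 3.4000 = 1.79 K.

1.79 K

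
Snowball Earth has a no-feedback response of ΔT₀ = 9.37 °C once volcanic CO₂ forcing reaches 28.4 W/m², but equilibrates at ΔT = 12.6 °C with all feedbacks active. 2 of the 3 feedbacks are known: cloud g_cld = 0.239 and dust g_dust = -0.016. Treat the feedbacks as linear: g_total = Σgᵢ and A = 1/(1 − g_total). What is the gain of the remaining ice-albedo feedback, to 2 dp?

0.03

Amplification A = ΔT/ΔT₀ = 12.6/9.37 = 1.345.
Total gain g = 1 − 1/A = 1 − 1/1.345 = 0.2565.
Known gains sum to 0.239 − 0.016 = 0.223.
g_ice = 0.2565 − 0.223 = 0.03.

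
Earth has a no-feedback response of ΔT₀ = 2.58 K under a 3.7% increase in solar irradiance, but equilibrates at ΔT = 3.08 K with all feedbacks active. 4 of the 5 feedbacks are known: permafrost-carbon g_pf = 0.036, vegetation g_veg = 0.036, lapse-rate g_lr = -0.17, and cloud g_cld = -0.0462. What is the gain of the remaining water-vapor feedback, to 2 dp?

Amplification A = ΔT/ΔT₀ = 3.08/2.58 = 1.194.
Total gain g = 1 − 1/A = 1 − 1/1.194 = 0.1625.
Known gains sum to 0.036 + 0.036 − 0.17 − 0.0462 = -0.1442.
g_wv = 0.1625 + 0.1442 = 0.31.

0.31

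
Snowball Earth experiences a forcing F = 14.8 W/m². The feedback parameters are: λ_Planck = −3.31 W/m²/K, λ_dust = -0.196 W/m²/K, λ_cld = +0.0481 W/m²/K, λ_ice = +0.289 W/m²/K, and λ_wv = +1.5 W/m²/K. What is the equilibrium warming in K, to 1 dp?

8.9 K

Net feedback parameter λ = (−3.31) + (-0.196) + (+0.0481) + (+0.289) + (+1.5) = -1.6689 W/m²/K.
ΔT = −F/λ = −14.8/(-1.6689) = 8.9 K.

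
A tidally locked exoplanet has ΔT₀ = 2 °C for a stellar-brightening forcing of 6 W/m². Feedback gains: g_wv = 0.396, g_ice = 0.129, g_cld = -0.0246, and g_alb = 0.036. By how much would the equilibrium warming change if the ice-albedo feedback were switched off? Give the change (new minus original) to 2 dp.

-0.94 °C

Original: g = 0.5364, ΔT = 2/(1−0.5364) = 4.3141 °C.
Without ice-albedo: g' = 0.4074, ΔT' = 2/(1−0.4074) = 3.3750 °C.
Change = 3.3750 − 4.3141 = -0.94 °C.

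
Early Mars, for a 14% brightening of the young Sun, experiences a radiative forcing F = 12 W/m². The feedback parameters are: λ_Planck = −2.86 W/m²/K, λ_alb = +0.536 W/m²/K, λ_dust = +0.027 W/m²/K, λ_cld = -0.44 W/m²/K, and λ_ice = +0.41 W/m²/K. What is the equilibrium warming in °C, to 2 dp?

Net feedback parameter λ = (−2.86) + (+0.536) + (+0.027) + (-0.44) + (+0.41) = -2.327 W/m²/K.
ΔT = −F/λ = −12/(-2.327) = 5.16 °C.

5.16 °C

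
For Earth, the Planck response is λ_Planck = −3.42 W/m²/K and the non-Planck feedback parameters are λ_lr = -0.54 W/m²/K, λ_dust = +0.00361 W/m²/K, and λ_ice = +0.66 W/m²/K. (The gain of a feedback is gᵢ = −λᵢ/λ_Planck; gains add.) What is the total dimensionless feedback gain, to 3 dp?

Convert to gains: g_lr = -0.54/3.42 = -0.1579; g_dust = 0.00361/3.42 = 0.001056; g_ice = 0.66/3.42 = 0.193.
Total gain g = 0.036156.

0.036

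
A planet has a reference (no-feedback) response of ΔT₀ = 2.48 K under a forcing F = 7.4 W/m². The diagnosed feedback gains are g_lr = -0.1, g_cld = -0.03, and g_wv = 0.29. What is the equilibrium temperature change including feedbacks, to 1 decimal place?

Total gain g = -0.1 − 0.03 + 0.29 = 0.16.
Amplification A = 1/(1 − 0.16) = 1.19.
ΔT = 2.48 × 1.19 = 3.0 K.

3.0 K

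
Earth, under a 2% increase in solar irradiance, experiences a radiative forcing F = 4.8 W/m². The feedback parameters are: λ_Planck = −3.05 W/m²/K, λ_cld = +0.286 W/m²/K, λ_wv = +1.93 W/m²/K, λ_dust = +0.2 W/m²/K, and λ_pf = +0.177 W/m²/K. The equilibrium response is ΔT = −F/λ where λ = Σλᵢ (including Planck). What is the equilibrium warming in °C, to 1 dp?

10.5 °C

Net feedback parameter λ = (−3.05) + (+0.286) + (+1.93) + (+0.2) + (+0.177) = -0.457 W/m²/K.
ΔT = −F/λ = −4.8/(-0.457) = 10.5 °C.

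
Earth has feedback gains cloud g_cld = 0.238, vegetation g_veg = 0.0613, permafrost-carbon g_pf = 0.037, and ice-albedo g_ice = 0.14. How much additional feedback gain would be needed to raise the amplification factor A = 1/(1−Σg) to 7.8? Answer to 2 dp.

Current total gain = 0.4763.
Target gain for A = 7.8: g* = 1 − 1/7.8 = 0.8718.
Additional gain needed = 0.8718 − 0.4763 = 0.40.

0.40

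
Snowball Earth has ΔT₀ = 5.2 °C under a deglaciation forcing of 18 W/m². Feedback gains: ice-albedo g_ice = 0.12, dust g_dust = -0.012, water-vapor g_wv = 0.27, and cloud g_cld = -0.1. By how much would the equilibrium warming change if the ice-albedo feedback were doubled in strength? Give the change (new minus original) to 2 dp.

1.44 °C

Original: g = 0.278, ΔT = 5.2/(1−0.278) = 7.2022 °C.
With doubled ice-albedo: g' = 0.398, ΔT' = 5.2/(1−0.398) = 8.6379 °C.
Change = 8.6379 − 7.2022 = 1.44 °C.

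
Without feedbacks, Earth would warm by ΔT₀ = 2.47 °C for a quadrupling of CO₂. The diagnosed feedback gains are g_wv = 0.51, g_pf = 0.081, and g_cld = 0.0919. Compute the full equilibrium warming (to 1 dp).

Total gain g = 0.51 + 0.081 + 0.0919 = 0.6829.
Amplification A = 1/(1 − 0.6829) = 3.154.
ΔT = 2.47 × 3.154 = 7.8 °C.

7.8 °C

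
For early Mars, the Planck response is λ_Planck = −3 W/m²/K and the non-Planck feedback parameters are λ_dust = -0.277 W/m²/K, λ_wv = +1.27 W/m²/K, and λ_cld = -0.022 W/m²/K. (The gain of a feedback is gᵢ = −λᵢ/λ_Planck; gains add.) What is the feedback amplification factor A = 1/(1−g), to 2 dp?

Convert to gains: g_dust = -0.277/3 = -0.09233; g_wv = 1.27/3 = 0.4233; g_cld = -0.022/3 = -0.007333.
Total gain g = 0.323637.
A = 1/(1 − 0.323637) = 1.48.

1.48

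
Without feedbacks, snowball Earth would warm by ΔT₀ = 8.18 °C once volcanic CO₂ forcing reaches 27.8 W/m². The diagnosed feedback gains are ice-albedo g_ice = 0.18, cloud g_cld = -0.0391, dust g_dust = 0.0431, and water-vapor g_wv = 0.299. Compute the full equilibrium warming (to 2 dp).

Total gain g = 0.18 − 0.0391 + 0.0431 + 0.299 = 0.483.
Amplification A = 1/(1 − 0.483) = 1.934.
ΔT = 8.18 × 1.934 = 15.82 °C.

15.82 °C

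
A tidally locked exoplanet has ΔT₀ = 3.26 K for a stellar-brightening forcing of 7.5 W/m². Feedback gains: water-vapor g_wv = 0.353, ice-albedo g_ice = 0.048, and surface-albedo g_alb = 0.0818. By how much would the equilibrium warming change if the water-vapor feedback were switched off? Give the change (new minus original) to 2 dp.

Original: g = 0.4828, ΔT = 3.26/(1−0.4828) = 6.3032 K.
Without water-vapor: g' = 0.1298, ΔT' = 3.26/(1−0.1298) = 3.7463 K.
Change = 3.7463 − 6.3032 = -2.56 K.

-2.56 K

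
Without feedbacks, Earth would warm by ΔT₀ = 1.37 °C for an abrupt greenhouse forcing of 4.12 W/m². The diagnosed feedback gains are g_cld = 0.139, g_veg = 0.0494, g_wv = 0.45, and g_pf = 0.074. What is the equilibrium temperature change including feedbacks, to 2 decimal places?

Total gain g = 0.139 + 0.0494 + 0.45 + 0.074 = 0.7124.
Amplification A = 1/(1 − 0.7124) = 3.477.
ΔT = 1.37 × 3.477 = 4.76 °C.

4.76 °C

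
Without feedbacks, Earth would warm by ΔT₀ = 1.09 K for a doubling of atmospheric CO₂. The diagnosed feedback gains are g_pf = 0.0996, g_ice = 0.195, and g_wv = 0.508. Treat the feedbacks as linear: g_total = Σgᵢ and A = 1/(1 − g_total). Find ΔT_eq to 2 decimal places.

5.52 K

Total gain g = 0.0996 + 0.195 + 0.508 = 0.8026.
Amplification A = 1/(1 − 0.8026) = 5.066.
ΔT = 1.09 × 5.066 = 5.52 K.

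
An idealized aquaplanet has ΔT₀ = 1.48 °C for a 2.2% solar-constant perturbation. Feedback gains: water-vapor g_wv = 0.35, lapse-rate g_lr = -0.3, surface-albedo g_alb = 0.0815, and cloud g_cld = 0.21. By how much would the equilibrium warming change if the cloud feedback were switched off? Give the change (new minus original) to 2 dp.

-0.54 °C

Original: g = 0.3415, ΔT = 1.48/(1−0.3415) = 2.2475 °C.
Without cloud: g' = 0.1315, ΔT' = 1.48/(1−0.1315) = 1.7041 °C.
Change = 1.7041 − 2.2475 = -0.54 °C.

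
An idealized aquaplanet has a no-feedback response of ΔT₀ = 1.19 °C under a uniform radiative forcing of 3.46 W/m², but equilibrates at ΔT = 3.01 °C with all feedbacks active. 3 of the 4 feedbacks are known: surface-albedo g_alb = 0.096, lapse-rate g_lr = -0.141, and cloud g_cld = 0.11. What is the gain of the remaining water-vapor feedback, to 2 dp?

0.54

Amplification A = ΔT/ΔT₀ = 3.01/1.19 = 2.529.
Total gain g = 1 − 1/A = 1 − 1/2.529 = 0.6046.
Known gains sum to 0.096 − 0.141 + 0.11 = 0.065.
g_wv = 0.6046 − 0.065 = 0.54.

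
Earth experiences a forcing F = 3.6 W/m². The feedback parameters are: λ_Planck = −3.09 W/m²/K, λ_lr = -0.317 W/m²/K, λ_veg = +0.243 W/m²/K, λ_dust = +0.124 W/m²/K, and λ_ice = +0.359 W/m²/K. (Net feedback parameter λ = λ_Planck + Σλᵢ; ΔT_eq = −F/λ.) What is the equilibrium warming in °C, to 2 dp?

Net feedback parameter λ = (−3.09) + (-0.317) + (+0.243) + (+0.124) + (+0.359) = -2.681 W/m²/K.
ΔT = −F/λ = −3.6/(-2.681) = 1.34 °C.

1.34 °C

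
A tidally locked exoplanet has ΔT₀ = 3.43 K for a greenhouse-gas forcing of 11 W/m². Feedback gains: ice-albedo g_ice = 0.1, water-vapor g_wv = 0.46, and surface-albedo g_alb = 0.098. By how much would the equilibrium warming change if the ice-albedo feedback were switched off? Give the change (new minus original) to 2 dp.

-2.27 K

Original: g = 0.658, ΔT = 3.43/(1−0.658) = 10.0292 K.
Without ice-albedo: g' = 0.558, ΔT' = 3.43/(1−0.558) = 7.7602 K.
Change = 7.7602 − 10.0292 = -2.27 K.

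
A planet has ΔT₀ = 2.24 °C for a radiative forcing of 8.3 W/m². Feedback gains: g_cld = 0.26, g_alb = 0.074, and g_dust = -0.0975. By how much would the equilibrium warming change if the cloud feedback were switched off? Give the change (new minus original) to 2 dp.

Original: g = 0.2365, ΔT = 2.24/(1−0.2365) = 2.9339 °C.
Without cloud: g' = -0.0235, ΔT' = 2.24/(1+0.0235) = 2.1886 °C.
Change = 2.1886 − 2.9339 = -0.75 °C.

-0.75 °C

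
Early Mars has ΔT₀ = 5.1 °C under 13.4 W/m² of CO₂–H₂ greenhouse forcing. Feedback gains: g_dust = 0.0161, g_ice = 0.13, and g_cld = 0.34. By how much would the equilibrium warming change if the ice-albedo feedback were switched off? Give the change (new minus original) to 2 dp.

-2.00 °C

Original: g = 0.4861, ΔT = 5.1/(1−0.4861) = 9.9241 °C.
Without ice-albedo: g' = 0.3561, ΔT' = 5.1/(1−0.3561) = 7.9205 °C.
Change = 7.9205 − 9.9241 = -2.00 °C.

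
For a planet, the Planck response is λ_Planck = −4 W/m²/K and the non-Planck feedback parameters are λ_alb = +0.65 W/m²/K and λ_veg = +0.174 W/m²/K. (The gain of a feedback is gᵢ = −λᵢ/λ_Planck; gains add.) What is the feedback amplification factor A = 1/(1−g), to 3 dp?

Convert to gains: g_alb = 0.65/4 = 0.1625; g_veg = 0.174/4 = 0.0435.
Total gain g = 0.206.
A = 1/(1 − 0.206) = 1.259.

1.259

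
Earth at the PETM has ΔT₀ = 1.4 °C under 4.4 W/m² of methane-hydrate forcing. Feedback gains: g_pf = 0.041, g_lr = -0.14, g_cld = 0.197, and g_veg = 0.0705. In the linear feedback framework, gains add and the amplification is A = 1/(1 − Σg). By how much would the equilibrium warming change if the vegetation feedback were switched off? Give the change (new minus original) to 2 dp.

Original: g = 0.1685, ΔT = 1.4/(1−0.1685) = 1.6837 °C.
Without vegetation: g' = 0.098, ΔT' = 1.4/(1−0.098) = 1.5521 °C.
Change = 1.5521 − 1.6837 = -0.13 °C.

-0.13 °C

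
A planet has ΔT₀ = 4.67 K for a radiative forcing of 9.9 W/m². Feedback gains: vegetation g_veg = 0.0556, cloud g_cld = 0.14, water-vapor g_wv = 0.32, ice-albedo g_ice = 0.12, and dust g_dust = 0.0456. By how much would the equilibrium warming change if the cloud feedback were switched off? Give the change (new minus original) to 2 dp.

-4.47 K

Original: g = 0.6812, ΔT = 4.67/(1−0.6812) = 14.6487 K.
Without cloud: g' = 0.5412, ΔT' = 4.67/(1−0.5412) = 10.1787 K.
Change = 10.1787 − 14.6487 = -4.47 K.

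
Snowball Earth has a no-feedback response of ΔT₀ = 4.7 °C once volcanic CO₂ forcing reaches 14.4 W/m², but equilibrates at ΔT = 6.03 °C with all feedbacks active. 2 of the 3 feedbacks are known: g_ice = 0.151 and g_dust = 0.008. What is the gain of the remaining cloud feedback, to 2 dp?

Amplification A = ΔT/ΔT₀ = 6.03/4.7 = 1.283.
Total gain g = 1 − 1/A = 1 − 1/1.283 = 0.2206.
Known gains sum to 0.151 + 0.008 = 0.159.
g_cld = 0.2206 − 0.159 = 0.06.

0.06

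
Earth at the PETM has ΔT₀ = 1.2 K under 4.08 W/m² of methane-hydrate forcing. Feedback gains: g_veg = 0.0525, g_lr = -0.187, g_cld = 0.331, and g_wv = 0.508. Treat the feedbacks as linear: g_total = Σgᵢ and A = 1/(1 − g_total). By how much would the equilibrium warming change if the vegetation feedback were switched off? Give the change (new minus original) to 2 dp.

Original: g = 0.7045, ΔT = 1.2/(1−0.7045) = 4.0609 K.
Without vegetation: g' = 0.652, ΔT' = 1.2/(1−0.652) = 3.4483 K.
Change = 3.4483 − 4.0609 = -0.61 K.

-0.61 K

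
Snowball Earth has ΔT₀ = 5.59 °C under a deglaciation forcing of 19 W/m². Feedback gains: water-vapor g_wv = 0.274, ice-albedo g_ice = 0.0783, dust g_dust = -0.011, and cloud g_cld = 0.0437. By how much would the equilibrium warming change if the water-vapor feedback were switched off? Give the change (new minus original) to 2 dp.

-2.80 °C

Original: g = 0.385, ΔT = 5.59/(1−0.385) = 9.0894 °C.
Without water-vapor: g' = 0.111, ΔT' = 5.59/(1−0.111) = 6.2880 °C.
Change = 6.2880 − 9.0894 = -2.80 °C.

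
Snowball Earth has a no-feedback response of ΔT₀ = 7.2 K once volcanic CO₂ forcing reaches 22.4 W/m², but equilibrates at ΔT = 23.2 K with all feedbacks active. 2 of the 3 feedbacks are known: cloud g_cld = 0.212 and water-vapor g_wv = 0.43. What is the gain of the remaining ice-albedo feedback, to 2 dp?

0.05

Amplification A = ΔT/ΔT₀ = 23.2/7.2 = 3.222.
Total gain g = 1 − 1/A = 1 − 1/3.222 = 0.6896.
Known gains sum to 0.212 + 0.43 = 0.642.
g_ice = 0.6896 − 0.642 = 0.05.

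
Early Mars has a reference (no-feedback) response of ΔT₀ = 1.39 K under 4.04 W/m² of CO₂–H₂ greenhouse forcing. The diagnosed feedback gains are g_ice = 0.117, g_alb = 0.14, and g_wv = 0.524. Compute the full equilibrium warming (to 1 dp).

Total gain g = 0.117 + 0.14 + 0.524 = 0.781.
Amplification A = 1/(1 − 0.781) = 4.566.
ΔT = 1.39 × 4.566 = 6.3 K.

6.3 K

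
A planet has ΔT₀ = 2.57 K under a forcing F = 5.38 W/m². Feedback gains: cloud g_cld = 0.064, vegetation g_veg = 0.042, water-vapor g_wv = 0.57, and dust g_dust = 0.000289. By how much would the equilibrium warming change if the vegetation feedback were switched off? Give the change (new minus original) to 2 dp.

Original: g = 0.676289, ΔT = 2.57/(1−0.676289) = 7.9392 K.
Without vegetation: g' = 0.634289, ΔT' = 2.57/(1−0.634289) = 7.0274 K.
Change = 7.0274 − 7.9392 = -0.91 K.

-0.91 K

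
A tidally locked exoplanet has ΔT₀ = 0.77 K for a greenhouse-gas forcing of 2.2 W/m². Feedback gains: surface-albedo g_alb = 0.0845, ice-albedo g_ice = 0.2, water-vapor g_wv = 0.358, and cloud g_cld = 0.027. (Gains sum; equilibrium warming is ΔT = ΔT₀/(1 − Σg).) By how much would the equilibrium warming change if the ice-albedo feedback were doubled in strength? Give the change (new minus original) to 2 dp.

3.57 K

Original: g = 0.6695, ΔT = 0.77/(1−0.6695) = 2.3298 K.
With doubled ice-albedo: g' = 0.8695, ΔT' = 0.77/(1−0.8695) = 5.9004 K.
Change = 5.9004 − 2.3298 = 3.57 K.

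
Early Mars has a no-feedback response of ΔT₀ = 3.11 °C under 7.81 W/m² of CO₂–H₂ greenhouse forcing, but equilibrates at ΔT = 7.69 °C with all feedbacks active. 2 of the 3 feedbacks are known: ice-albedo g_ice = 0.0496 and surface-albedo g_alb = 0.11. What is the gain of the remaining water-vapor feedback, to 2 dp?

Amplification A = ΔT/ΔT₀ = 7.69/3.11 = 2.473.
Total gain g = 1 − 1/A = 1 − 1/2.473 = 0.5956.
Known gains sum to 0.0496 + 0.11 = 0.1596.
g_wv = 0.5956 − 0.1596 = 0.44.

0.44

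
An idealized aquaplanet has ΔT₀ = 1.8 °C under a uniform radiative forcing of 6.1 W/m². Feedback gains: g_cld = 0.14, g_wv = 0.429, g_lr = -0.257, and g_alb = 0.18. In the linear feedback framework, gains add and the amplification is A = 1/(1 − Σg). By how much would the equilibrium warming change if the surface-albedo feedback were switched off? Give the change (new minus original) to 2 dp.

-0.93 °C

Original: g = 0.492, ΔT = 1.8/(1−0.492) = 3.5433 °C.
Without surface-albedo: g' = 0.312, ΔT' = 1.8/(1−0.312) = 2.6163 °C.
Change = 2.6163 − 3.5433 = -0.93 °C.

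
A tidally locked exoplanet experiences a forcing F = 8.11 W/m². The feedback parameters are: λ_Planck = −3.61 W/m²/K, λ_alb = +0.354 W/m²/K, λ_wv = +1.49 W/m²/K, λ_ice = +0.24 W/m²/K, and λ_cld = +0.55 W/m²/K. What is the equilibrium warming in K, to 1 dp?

Net feedback parameter λ = (−3.61) + (+0.354) + (+1.49) + (+0.24) + (+0.55) = -0.976 W/m²/K.
ΔT = −F/λ = −8.11/(-0.976) = 8.3 K.

8.3 K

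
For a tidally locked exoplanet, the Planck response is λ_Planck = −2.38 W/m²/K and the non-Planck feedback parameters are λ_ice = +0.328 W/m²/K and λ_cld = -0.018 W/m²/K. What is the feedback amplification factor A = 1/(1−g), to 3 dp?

1.150

Convert to gains: g_ice = 0.328/2.38 = 0.1378; g_cld = -0.018/2.38 = -0.007563.
Total gain g = 0.130237.
A = 1/(1 − 0.130237) = 1.150.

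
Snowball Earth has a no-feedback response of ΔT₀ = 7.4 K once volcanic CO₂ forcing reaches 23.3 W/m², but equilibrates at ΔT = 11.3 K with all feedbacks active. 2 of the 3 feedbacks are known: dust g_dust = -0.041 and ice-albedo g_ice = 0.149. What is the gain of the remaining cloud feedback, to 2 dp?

Amplification A = ΔT/ΔT₀ = 11.3/7.4 = 1.527.
Total gain g = 1 − 1/A = 1 − 1/1.527 = 0.3451.
Known gains sum to -0.041 + 0.149 = 0.108.
g_cld = 0.3451 − 0.108 = 0.24.

0.24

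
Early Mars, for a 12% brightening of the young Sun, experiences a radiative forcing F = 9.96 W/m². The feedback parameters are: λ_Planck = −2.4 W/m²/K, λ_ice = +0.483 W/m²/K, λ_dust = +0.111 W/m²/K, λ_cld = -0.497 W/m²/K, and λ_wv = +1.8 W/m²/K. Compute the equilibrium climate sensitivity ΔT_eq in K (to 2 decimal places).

Net feedback parameter λ = (−2.4) + (+0.483) + (+0.111) + (-0.497) + (+1.8) = -0.503 W/m²/K.
ΔT = −F/λ = −9.96/(-0.503) = 19.80 K.

19.80 K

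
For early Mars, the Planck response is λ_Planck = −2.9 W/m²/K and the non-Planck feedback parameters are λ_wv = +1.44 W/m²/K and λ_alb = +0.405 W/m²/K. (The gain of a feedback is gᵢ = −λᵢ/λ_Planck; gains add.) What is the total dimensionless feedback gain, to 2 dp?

0.64

Convert to gains: g_wv = 1.44/2.9 = 0.4966; g_alb = 0.405/2.9 = 0.1397.
Total gain g = 0.6363.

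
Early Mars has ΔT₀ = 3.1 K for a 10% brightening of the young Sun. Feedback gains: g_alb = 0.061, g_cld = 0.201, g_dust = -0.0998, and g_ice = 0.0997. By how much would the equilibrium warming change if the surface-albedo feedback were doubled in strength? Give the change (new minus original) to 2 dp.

Original: g = 0.2619, ΔT = 3.1/(1−0.2619) = 4.2000 K.
With doubled surface-albedo: g' = 0.3229, ΔT' = 3.1/(1−0.3229) = 4.5783 K.
Change = 4.5783 − 4.2000 = 0.38 K.

0.38 K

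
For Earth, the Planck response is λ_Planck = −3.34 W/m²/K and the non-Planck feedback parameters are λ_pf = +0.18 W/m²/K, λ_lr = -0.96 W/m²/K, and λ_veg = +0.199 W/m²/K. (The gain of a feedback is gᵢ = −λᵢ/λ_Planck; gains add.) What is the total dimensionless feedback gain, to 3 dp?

-0.174

Convert to gains: g_pf = 0.18/3.34 = 0.05389; g_lr = -0.96/3.34 = -0.2874; g_veg = 0.199/3.34 = 0.05958.
Total gain g = -0.17393.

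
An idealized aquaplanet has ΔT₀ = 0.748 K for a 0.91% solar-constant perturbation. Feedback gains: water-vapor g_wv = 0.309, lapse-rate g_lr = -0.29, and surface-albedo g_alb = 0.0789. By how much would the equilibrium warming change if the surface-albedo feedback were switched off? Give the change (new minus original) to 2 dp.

Original: g = 0.0979, ΔT = 0.748/(1−0.0979) = 0.8292 K.
Without surface-albedo: g' = 0.019, ΔT' = 0.748/(1−0.019) = 0.7625 K.
Change = 0.7625 − 0.8292 = -0.07 K.

-0.07 K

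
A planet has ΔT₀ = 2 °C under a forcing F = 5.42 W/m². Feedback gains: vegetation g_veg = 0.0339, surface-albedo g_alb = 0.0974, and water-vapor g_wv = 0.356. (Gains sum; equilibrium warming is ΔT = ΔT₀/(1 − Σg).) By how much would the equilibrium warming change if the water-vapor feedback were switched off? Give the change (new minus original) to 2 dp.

Original: g = 0.4873, ΔT = 2/(1−0.4873) = 3.9009 °C.
Without water-vapor: g' = 0.1313, ΔT' = 2/(1−0.1313) = 2.3023 °C.
Change = 2.3023 − 3.9009 = -1.60 °C.

-1.60 °C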